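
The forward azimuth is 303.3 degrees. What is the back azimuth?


back azimuth = (303.3 + 180) mod 360 = 123.3 degrees

123.3 degrees


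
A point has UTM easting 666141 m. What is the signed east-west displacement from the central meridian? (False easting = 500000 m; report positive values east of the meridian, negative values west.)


displacement = 666141 - 500000 = 166141 m

166141 m


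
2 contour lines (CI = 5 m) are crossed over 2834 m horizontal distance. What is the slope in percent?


elevation change = 2 * 5 = 10 m
slope = 10 / 2834 * 100 = 0.4%

0.4%


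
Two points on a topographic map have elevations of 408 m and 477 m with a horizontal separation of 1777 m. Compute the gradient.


gradient = (477 - 408) / 1777 = 69 / 1777 = 0.0388

0.0388


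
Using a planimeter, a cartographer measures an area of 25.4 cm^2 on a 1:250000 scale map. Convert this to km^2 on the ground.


ground_area = 25.4 * (250000/100)^2 = 158750000.0 m^2 = 158.75 km^2

158.75 km^2


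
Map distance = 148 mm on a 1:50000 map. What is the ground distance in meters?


ground = 148 mm * 50000 / 1000 = 7400.0 m

7400.0 m


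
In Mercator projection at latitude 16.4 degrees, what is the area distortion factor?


area_distortion = 1/cos^2(16.4) = 1.087

1.087


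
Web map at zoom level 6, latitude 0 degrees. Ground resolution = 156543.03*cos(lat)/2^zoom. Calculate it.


res = 156543.03 * cos(0) / 2^6 = 156543.03 * 1.0 / 64 = 2445.98 m/pixel

2445.98 m/pixel


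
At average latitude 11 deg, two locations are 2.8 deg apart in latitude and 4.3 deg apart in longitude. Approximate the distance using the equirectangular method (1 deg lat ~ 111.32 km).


dlat_km = 2.8 * 111.32 = 311.696
dlon_km = 4.3 * 111.32 * cos(11) ≈ 469.881
dist = sqrt(311.696^2 + 469.881^2) ≈ 563.9 km

563.9 km


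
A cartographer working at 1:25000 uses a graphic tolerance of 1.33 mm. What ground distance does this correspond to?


ground = 1.33 mm * 25000 / 1000 = 33.25 m

33.25 m


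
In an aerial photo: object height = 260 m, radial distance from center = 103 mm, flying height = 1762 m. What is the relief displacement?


d = h * r / H = 260 * 103 / 1762 = 15.2 mm

15.2 mm


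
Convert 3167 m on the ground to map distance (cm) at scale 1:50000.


map_cm = 3167 * 100 / 50000 = 6.334 cm ≈ 6.33 cm

6.33 cm


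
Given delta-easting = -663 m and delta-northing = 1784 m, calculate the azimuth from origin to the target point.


az = atan2(-663, 1784) = -20.4 deg
adjusted to 0-360: 339.6 degrees

339.6 degrees


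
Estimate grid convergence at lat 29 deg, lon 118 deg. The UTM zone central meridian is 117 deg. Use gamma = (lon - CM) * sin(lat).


gamma = (118 - 117) * sin(29) = 1 * 0.48481 = 0.485 degrees

0.485 degrees


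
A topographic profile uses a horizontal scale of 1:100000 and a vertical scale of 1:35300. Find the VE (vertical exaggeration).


VE = horizontal_scale / vertical_scale = 100000 / 35300 ≈ 2.8

2.8x


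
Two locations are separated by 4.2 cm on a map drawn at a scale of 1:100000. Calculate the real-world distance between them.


ground = 4.2 cm * 100000 / 100 = 4200.0 m = 4.2 km

4.2 km


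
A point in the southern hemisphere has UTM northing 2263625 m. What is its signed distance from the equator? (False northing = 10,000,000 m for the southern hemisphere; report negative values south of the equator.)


For southern: actual = 2263625 - 10000000 = -7736375 m

-7736375 m


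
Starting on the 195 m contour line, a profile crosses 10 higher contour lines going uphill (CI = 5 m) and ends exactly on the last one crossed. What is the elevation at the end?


elevation = 195 + 10 * 5 = 245 m

245 m


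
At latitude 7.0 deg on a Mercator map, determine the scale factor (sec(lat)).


SF = 1 / cos(7.0) = 1 / 0.992546 = 1.008

1.008


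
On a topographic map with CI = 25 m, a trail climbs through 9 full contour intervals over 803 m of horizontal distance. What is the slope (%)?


elevation change = 9 * 25 = 225 m
slope = 225 / 803 * 100 = 28.0%

28.0%


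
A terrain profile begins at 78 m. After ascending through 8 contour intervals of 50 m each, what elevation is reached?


elevation = 78 + 8 * 50 = 478 m

478 m


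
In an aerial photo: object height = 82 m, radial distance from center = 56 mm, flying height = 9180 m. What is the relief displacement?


d = h * r / H = 82 * 56 / 9180 = 0.5 mm

0.5 mm


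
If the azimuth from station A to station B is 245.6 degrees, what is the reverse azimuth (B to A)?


back azimuth = (245.6 + 180) mod 360 = 65.6 degrees

65.6 degrees


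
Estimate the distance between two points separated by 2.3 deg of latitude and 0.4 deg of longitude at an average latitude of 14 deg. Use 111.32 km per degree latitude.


dlat_km = 2.3 * 111.32 = 256.036
dlon_km = 0.4 * 111.32 * cos(14) ≈ 43.205
dist = sqrt(256.036^2 + 43.205^2) ≈ 259.7 km

259.7 km


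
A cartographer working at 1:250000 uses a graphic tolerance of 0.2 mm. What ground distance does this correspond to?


ground = 0.2 mm * 250000 / 1000 = 50.0 m

50.0 m


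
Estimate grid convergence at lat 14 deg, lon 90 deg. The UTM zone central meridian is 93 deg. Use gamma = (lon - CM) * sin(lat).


gamma = (90 - 93) * sin(14) = -3 * 0.241922 = -0.726 degrees

-0.726 degrees


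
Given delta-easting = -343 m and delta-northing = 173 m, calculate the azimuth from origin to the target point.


az = atan2(-343, 173) = -63.2 deg
adjusted to 0-360: 296.8 degrees

296.8 degrees


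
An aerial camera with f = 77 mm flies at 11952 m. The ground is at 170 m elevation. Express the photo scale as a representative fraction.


scale = f / (H - h) = 77 mm / 11782 m = 77 / 11782000 = 1:153013

1:153013


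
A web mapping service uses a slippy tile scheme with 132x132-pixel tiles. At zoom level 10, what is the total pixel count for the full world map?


tiles per axis = 2^10 = 1024
total tiles = 1024^2 = 1048576
pixels per axis = 1024 * 132 = 135168
total pixels = 135168^2 = 18270388224

18270388224 pixels


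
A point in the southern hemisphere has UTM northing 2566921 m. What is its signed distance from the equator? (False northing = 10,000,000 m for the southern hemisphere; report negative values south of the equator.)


For southern: actual = 2566921 - 10000000 = -7433079 m

-7433079 m


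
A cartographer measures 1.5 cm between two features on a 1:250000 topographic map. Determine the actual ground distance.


ground = 1.5 cm * 250000 / 100 = 3750.0 m = 3.75 km

3.75 km


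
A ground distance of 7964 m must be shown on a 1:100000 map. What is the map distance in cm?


map_cm = 7964 * 100 / 100000 = 7.964 cm ≈ 7.96 cm

7.96 cm


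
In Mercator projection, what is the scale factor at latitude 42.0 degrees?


SF = 1 / cos(42.0) = 1 / 0.743145 = 1.346

1.346


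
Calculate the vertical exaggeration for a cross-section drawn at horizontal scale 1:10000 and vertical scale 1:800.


VE = horizontal_scale / vertical_scale = 10000 / 800 = 12.5

12.5x


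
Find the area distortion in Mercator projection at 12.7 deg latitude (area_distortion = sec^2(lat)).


area_distortion = 1/cos^2(12.7) = 1.051

1.051


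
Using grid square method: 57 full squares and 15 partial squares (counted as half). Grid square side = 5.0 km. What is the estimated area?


effective squares = 57 + 15 * 0.5 = 64.5
area = 64.5 * 25.0 = 1612.5 km^2

1612.5 km^2


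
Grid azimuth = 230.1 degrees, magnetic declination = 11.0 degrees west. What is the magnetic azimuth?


magnetic azimuth = grid azimuth - declination (east +ve)
mag_az = 230.1 - -11.0 = 241.1 degrees

241.1 degrees


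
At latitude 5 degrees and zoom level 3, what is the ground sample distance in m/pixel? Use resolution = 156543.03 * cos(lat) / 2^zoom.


res = 156543.03 * cos(5) / 2^3 = 156543.03 * 0.9961947 / 8 = 19493.42 m/pixel

19493.42 m/pixel


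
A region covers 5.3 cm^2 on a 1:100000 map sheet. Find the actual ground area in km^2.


ground_area = 5.3 * (100000/100)^2 = 5300000.0 m^2 = 5.3 km^2

5.3 km^2


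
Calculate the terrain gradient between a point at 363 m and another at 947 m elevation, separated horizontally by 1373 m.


gradient = (947 - 363) / 1373 = 584 / 1373 = 0.4253

0.4253


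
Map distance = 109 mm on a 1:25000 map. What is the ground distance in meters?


ground = 109 mm * 25000 / 1000 = 2725.0 m

2725.0 m


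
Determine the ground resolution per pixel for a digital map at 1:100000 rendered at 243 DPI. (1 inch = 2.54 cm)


pixel_cm = 2.54 / 243 ≈ 0.010453 cm
ground = pixel_cm * 100000 / 100 = 2.54 * 100000 / (243 * 100) = 254000 / 24300 ≈ 10.45 m

10.45 m


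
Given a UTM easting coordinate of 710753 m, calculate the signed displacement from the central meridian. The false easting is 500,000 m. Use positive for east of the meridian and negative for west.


displacement = 710753 - 500000 = 210753 m

210753 m


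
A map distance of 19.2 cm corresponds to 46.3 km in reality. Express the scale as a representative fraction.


ground = 46.3 km = 4630000 cm; RF denominator = ground / map = 4630000 / 19.2 ≈ 241146; RF = 1:241146

1:241146


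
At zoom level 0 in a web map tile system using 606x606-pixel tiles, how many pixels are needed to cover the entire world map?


tiles per axis = 2^0 = 1
total tiles = 1^2 = 1
pixels per axis = 1 * 606 = 606
total pixels = 606^2 = 367236

367236 pixels


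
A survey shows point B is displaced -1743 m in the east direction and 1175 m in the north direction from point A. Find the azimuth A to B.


az = atan2(-1743, 1175) = -56.0 deg
adjusted to 0-360: 304.0 degrees

304.0 degrees


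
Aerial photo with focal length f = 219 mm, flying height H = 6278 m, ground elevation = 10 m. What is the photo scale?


scale = f / (H - h) = 219 mm / 6268 m = 219 / 6268000 = 1:28621

1:28621


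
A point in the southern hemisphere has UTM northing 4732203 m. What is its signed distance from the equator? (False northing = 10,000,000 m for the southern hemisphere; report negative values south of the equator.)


For southern: actual = 4732203 - 10000000 = -5267797 m

-5267797 m


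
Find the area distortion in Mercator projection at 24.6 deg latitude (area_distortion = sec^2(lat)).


area_distortion = 1/cos^2(24.6) = 1.21

1.21


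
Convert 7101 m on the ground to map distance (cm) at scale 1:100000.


map_cm = 7101 * 100 / 100000 = 7.101 cm ≈ 7.1 cm

7.1 cm


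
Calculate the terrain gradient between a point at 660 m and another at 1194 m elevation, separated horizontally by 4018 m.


gradient = (1194 - 660) / 4018 = 534 / 4018 = 0.1329

0.1329


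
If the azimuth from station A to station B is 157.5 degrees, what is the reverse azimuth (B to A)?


back azimuth = (157.5 + 180) mod 360 = 337.5 degrees

337.5 degrees


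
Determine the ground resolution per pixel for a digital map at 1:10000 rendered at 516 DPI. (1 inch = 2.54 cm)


pixel_cm = 2.54 / 516 ≈ 0.004922 cm
ground = pixel_cm * 10000 / 100 = 2.54 * 10000 / (516 * 100) = 25400 / 51600 ≈ 0.49 m

0.49 m


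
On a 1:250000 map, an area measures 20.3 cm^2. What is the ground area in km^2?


ground_area = 20.3 * (250000/100)^2 = 126875000.0 m^2 = 126.875 km^2

126.875 km^2


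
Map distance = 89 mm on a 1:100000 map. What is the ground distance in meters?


ground = 89 mm * 100000 / 1000 = 8900.0 m

8900.0 m


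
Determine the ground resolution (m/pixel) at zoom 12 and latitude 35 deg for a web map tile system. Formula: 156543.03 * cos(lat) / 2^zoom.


res = 156543.03 * cos(35) / 2^12 = 156543.03 * 0.81915204 / 4096 = 31.31 m/pixel

31.31 m/pixel


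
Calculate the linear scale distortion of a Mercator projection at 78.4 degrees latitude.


SF = 1 / cos(78.4) = 1 / 0.201078 = 4.973

4.973


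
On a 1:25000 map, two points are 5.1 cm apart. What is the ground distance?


ground = 5.1 cm * 25000 / 100 = 1275.0 m = 1.275 km

1.275 km


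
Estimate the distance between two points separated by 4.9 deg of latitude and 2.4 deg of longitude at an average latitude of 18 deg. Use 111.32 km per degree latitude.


dlat_km = 4.9 * 111.32 = 545.468
dlon_km = 2.4 * 111.32 * cos(18) ≈ 254.092
dist = sqrt(545.468^2 + 254.092^2) ≈ 601.7 km

601.7 km


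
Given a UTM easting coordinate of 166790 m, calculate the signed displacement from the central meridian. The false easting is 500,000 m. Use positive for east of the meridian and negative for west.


displacement = 166790 - 500000 = -333210 m

-333210 m


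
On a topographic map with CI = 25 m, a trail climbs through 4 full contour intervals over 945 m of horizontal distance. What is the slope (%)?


elevation change = 4 * 25 = 100 m
slope = 100 / 945 * 100 = 10.6%

10.6%


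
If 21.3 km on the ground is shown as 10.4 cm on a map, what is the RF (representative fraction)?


ground = 21.3 km = 2130000 cm; RF denominator = ground / map = 2130000 / 10.4 ≈ 204808; RF = 1:204808

1:204808


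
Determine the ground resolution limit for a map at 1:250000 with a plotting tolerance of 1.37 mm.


ground = 1.37 mm * 250000 / 1000 = 342.5 m

342.5 m


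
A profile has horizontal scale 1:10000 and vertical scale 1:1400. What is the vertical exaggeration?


VE = horizontal_scale / vertical_scale = 10000 / 1400 ≈ 7.1

7.1x


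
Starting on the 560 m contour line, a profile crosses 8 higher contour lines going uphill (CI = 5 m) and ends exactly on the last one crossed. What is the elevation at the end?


elevation = 560 + 8 * 5 = 600 m

600 m


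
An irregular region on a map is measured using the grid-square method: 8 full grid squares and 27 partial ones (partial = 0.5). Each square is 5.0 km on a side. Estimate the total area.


effective squares = 8 + 27 * 0.5 = 21.5
area = 21.5 * 25.0 = 537.5 km^2

537.5 km^2


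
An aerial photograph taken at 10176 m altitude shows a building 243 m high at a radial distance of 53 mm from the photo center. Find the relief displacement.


d = h * r / H = 243 * 53 / 10176 = 1.27 mm

1.27 mm


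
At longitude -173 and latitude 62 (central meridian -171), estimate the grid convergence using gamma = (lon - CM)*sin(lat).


gamma = (-173 - -171) * sin(62) = -2 * 0.882948 = -1.766 degrees

-1.766 degrees


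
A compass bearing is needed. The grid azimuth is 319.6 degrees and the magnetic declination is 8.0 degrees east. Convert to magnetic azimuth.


magnetic azimuth = grid azimuth - declination (east +ve)
mag_az = 319.6 - 8.0 = 311.6 degrees

311.6 degrees


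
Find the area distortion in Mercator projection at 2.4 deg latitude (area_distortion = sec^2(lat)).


area_distortion = 1/cos^2(2.4) = 1.002

1.002


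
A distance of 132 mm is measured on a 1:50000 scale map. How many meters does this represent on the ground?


ground = 132 mm * 50000 / 1000 = 6600.0 m

6600.0 m


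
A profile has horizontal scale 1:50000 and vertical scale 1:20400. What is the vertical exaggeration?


VE = horizontal_scale / vertical_scale = 50000 / 20400 ≈ 2.5

2.5x


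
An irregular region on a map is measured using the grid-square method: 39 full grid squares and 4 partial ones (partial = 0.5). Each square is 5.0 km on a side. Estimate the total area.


effective squares = 39 + 4 * 0.5 = 41.0
area = 41.0 * 25.0 = 1025.0 km^2

1025.0 km^2


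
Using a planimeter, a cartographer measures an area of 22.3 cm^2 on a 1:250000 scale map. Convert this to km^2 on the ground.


ground_area = 22.3 * (250000/100)^2 = 139375000.0 m^2 = 139.375 km^2

139.375 km^2


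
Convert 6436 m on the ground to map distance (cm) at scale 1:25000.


map_cm = 6436 * 100 / 25000 = 25.744 cm ≈ 25.74 cm

25.74 cm


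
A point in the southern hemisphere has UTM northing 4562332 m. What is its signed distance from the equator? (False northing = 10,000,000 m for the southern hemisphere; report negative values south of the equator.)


For southern: actual = 4562332 - 10000000 = -5437668 m

-5437668 m


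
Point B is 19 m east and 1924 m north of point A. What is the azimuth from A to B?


az = atan2(19, 1924) = 0.6 deg
adjusted to 0-360: 0.6 degrees

0.6 degrees


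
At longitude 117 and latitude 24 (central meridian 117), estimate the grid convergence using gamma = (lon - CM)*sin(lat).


gamma = (117 - 117) * sin(24) = 0 * 0.406737 = 0.0 degrees

0.0 degrees


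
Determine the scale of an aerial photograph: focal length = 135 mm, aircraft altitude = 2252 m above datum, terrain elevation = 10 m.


scale = f / (H - h) = 135 mm / 2242 m = 135 / 2242000 = 1:16607

1:16607


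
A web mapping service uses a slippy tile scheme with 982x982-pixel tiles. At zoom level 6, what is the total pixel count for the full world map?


tiles per axis = 2^6 = 64
total tiles = 64^2 = 4096
pixels per axis = 64 * 982 = 62848
total pixels = 62848^2 = 3949871104

3949871104 pixels


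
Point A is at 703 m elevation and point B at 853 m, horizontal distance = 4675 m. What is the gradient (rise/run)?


gradient = (853 - 703) / 4675 = 150 / 4675 = 0.0321

0.0321


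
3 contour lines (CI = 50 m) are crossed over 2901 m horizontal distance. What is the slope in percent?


elevation change = 3 * 50 = 150 m
slope = 150 / 2901 * 100 = 5.2%

5.2%


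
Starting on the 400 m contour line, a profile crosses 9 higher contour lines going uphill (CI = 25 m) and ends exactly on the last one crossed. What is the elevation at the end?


elevation = 400 + 9 * 25 = 625 m

625 m


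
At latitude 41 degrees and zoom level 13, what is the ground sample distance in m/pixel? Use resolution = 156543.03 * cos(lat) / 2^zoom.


res = 156543.03 * cos(41) / 2^13 = 156543.03 * 0.75470958 / 8192 = 14.42 m/pixel

14.42 m/pixel


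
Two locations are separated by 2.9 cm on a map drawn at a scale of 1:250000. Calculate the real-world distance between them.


ground = 2.9 cm * 250000 / 100 = 7250.0 m = 7.25 km

7.25 km


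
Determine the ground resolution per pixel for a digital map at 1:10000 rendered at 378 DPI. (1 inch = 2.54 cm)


pixel_cm = 2.54 / 378 ≈ 0.00672 cm
ground = pixel_cm * 10000 / 100 = 2.54 * 10000 / (378 * 100) = 25400 / 37800 ≈ 0.67 m

0.67 m


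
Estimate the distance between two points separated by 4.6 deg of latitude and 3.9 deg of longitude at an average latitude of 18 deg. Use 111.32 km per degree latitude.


dlat_km = 4.6 * 111.32 = 512.072
dlon_km = 3.9 * 111.32 * cos(18) ≈ 412.899
dist = sqrt(512.072^2 + 412.899^2) ≈ 657.8 km

657.8 km


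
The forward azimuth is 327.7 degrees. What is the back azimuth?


back azimuth = (327.7 + 180) mod 360 = 147.7 degrees

147.7 degrees


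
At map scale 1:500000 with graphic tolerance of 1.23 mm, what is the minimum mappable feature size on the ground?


ground = 1.23 mm * 500000 / 1000 = 615.0 m

615.0 m


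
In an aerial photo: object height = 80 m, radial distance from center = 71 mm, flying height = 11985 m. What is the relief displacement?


d = h * r / H = 80 * 71 / 11985 = 0.47 mm

0.47 mm


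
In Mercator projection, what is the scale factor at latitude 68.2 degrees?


SF = 1 / cos(68.2) = 1 / 0.371368 = 2.693

2.693


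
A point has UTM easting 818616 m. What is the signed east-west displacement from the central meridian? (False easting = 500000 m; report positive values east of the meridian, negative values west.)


displacement = 818616 - 500000 = 318616 m

318616 m


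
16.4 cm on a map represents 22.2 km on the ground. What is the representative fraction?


ground = 22.2 km = 2220000 cm; RF denominator = ground / map = 2220000 / 16.4 ≈ 135366; RF = 1:135366

1:135366


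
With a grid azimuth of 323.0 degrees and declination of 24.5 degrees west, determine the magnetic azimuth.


magnetic azimuth = grid azimuth - declination (east +ve)
mag_az = 323.0 - -24.5 = 347.5 degrees

347.5 degrees


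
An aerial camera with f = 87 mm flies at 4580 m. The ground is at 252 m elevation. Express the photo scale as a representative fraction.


scale = f / (H - h) = 87 mm / 4328 m = 87 / 4328000 = 1:49747

1:49747


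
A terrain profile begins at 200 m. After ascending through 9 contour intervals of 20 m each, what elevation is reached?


elevation = 200 + 9 * 20 = 380 m

380 m


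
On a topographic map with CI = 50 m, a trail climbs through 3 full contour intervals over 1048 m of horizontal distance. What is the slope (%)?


elevation change = 3 * 50 = 150 m
slope = 150 / 1048 * 100 = 14.3%

14.3%


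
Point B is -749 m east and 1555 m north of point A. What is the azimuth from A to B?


az = atan2(-749, 1555) = -25.7 deg
adjusted to 0-360: 334.3 degrees

334.3 degrees


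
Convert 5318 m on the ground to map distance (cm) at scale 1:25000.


map_cm = 5318 * 100 / 25000 = 21.272 cm ≈ 21.27 cm

21.27 cm


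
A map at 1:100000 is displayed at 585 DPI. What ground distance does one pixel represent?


pixel_cm = 2.54 / 585 ≈ 0.004342 cm
ground = pixel_cm * 100000 / 100 = 2.54 * 100000 / (585 * 100) = 254000 / 58500 ≈ 4.34 m

4.34 m


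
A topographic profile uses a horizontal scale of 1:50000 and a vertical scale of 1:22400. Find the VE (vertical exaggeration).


VE = horizontal_scale / vertical_scale = 50000 / 22400 ≈ 2.2

2.2x


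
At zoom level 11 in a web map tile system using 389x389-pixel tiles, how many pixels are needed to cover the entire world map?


tiles per axis = 2^11 = 2048
total tiles = 2048^2 = 4194304
pixels per axis = 2048 * 389 = 796672
total pixels = 796672^2 = 634686275584

634686275584 pixels


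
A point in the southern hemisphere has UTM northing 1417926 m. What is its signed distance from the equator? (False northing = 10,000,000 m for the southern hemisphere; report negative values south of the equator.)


For southern: actual = 1417926 - 10000000 = -8582074 m

-8582074 m


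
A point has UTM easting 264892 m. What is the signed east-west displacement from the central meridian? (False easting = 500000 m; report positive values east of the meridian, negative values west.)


displacement = 264892 - 500000 = -235108 m

-235108 m


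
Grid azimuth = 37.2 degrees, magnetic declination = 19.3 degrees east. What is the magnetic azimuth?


magnetic azimuth = grid azimuth - declination (east +ve)
mag_az = 37.2 - 19.3 = 17.9 degrees

17.9 degrees


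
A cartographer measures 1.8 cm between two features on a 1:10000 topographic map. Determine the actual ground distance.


ground = 1.8 cm * 10000 / 100 = 180.0 m

180.0 m


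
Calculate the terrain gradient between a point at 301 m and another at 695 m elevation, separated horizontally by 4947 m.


gradient = (695 - 301) / 4947 = 394 / 4947 = 0.0796

0.0796


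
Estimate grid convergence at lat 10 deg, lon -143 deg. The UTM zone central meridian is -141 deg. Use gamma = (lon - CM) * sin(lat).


gamma = (-143 - -141) * sin(10) = -2 * 0.173648 = -0.347 degrees

-0.347 degrees


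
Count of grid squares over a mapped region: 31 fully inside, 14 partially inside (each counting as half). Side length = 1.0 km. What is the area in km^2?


effective squares = 31 + 14 * 0.5 = 38.0
area = 38.0 * 1.0 = 38.0 km^2

38.0 km^2


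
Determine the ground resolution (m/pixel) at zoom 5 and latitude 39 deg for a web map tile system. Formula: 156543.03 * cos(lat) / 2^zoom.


res = 156543.03 * cos(39) / 2^5 = 156543.03 * 0.77714596 / 32 = 3801.77 m/pixel

3801.77 m/pixel


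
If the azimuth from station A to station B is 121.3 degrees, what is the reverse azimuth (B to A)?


back azimuth = (121.3 + 180) mod 360 = 301.3 degrees

301.3 degrees


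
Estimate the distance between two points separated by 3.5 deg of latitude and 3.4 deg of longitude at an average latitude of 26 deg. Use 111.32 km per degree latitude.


dlat_km = 3.5 * 111.32 = 389.62
dlon_km = 3.4 * 111.32 * cos(26) ≈ 340.183
dist = sqrt(389.62^2 + 340.183^2) ≈ 517.2 km

517.2 km


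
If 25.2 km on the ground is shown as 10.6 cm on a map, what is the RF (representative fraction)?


ground = 25.2 km = 2520000 cm; RF denominator = ground / map = 2520000 / 10.6 ≈ 237736; RF = 1:237736

1:237736


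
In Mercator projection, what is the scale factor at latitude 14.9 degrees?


SF = 1 / cos(14.9) = 1 / 0.966376 = 1.035

1.035


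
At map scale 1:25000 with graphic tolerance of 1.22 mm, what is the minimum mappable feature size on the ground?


ground = 1.22 mm * 25000 / 1000 = 30.5 m

30.5 m


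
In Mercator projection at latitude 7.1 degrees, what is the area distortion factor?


area_distortion = 1/cos^2(7.1) = 1.016

1.016


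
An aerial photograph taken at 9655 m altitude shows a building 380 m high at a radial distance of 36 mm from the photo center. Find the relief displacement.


d = h * r / H = 380 * 36 / 9655 = 1.42 mm

1.42 mm


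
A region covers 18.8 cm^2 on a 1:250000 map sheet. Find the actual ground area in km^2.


ground_area = 18.8 * (250000/100)^2 = 117500000.0 m^2 = 117.5 km^2

117.5 km^2


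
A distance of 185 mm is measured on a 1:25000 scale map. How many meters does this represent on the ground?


ground = 185 mm * 25000 / 1000 = 4625.0 m

4625.0 m


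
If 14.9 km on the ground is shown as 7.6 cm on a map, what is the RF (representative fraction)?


ground = 14.9 km = 1490000 cm; RF denominator = ground / map = 1490000 / 7.6 ≈ 196053; RF = 1:196053

1:196053


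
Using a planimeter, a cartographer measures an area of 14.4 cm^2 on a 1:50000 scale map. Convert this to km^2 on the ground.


ground_area = 14.4 * (50000/100)^2 = 3600000.0 m^2 = 3.6 km^2

3.6 km^2


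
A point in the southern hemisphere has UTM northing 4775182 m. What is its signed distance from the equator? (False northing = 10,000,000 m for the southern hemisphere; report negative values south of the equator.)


For southern: actual = 4775182 - 10000000 = -5224818 m

-5224818 m


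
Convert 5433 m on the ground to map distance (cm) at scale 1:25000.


map_cm = 5433 * 100 / 25000 = 21.732 cm ≈ 21.73 cm

21.73 cm


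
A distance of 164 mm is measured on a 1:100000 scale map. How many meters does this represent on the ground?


ground = 164 mm * 100000 / 1000 = 16400.0 m

16400.0 m


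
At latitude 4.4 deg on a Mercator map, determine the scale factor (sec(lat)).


SF = 1 / cos(4.4) = 1 / 0.997053 = 1.003

1.003


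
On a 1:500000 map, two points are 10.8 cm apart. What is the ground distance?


ground = 10.8 cm * 500000 / 100 = 54000.0 m = 54.0 km

54.0 km


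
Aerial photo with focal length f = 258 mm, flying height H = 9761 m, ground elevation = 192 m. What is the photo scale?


scale = f / (H - h) = 258 mm / 9569 m = 258 / 9569000 = 1:37089

1:37089


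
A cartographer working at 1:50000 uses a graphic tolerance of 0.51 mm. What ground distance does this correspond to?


ground = 0.51 mm * 50000 / 1000 = 25.5 m

25.5 m


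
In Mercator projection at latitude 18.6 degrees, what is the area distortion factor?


area_distortion = 1/cos^2(18.6) = 1.113

1.113


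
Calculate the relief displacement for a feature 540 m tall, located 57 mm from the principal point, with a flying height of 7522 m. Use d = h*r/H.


d = h * r / H = 540 * 57 / 7522 = 4.09 mm

4.09 mm


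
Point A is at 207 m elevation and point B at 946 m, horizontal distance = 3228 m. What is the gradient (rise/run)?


gradient = (946 - 207) / 3228 = 739 / 3228 = 0.2289

0.2289


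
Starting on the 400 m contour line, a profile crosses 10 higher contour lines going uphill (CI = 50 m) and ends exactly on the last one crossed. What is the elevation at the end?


elevation = 400 + 10 * 50 = 900 m

900 m


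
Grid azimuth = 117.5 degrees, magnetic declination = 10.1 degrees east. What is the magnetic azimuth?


magnetic azimuth = grid azimuth - declination (east +ve)
mag_az = 117.5 - 10.1 = 107.4 degrees

107.4 degrees


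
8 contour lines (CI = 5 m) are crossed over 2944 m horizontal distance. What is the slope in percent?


elevation change = 8 * 5 = 40 m
slope = 40 / 2944 * 100 = 1.4%

1.4%


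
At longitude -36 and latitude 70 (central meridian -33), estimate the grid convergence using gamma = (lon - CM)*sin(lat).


gamma = (-36 - -33) * sin(70) = -3 * 0.939693 = -2.819 degrees

-2.819 degrees


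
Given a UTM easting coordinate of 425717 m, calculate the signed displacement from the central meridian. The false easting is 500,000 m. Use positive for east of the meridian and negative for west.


displacement = 425717 - 500000 = -74283 m

-74283 m


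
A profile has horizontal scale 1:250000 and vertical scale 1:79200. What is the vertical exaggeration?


VE = horizontal_scale / vertical_scale = 250000 / 79200 ≈ 3.2

3.2x


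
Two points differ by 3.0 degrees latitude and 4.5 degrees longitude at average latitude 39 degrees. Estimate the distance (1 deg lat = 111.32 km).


dlat_km = 3.0 * 111.32 = 333.96
dlon_km = 4.5 * 111.32 * cos(39) ≈ 389.303
dist = sqrt(333.96^2 + 389.303^2) ≈ 512.9 km

512.9 km


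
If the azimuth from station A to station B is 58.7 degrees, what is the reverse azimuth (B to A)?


back azimuth = (58.7 + 180) mod 360 = 238.7 degrees

238.7 degrees


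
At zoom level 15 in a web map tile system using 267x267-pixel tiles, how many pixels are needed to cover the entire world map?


tiles per axis = 2^15 = 32768
total tiles = 32768^2 = 1073741824
pixels per axis = 32768 * 267 = 8749056
total pixels = 8749056^2 = 76545980891136

76545980891136 pixels


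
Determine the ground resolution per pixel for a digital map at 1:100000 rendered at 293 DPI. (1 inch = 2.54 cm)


pixel_cm = 2.54 / 293 ≈ 0.008669 cm
ground = pixel_cm * 100000 / 100 = 2.54 * 100000 / (293 * 100) = 254000 / 29300 ≈ 8.67 m

8.67 m


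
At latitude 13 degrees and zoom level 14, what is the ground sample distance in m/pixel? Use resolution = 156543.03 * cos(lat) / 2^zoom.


res = 156543.03 * cos(13) / 2^14 = 156543.03 * 0.97437006 / 16384 = 9.31 m/pixel

9.31 m/pixel


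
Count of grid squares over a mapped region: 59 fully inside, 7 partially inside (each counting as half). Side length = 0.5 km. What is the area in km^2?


effective squares = 59 + 7 * 0.5 = 62.5
area = 62.5 * 0.25 = 15.625 km^2

15.625 km^2


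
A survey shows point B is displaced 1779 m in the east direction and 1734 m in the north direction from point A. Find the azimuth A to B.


az = atan2(1779, 1734) = 45.7 deg
adjusted to 0-360: 45.7 degrees

45.7 degrees


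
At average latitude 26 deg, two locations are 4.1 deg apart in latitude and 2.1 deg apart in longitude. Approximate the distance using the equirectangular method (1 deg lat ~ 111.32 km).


dlat_km = 4.1 * 111.32 = 456.412
dlon_km = 2.1 * 111.32 * cos(26) ≈ 210.113
dist = sqrt(456.412^2 + 210.113^2) ≈ 502.5 km

502.5 km


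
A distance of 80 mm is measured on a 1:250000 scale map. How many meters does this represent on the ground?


ground = 80 mm * 250000 / 1000 = 20000.0 m

20000.0 m


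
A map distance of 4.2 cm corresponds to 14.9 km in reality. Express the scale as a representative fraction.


ground = 14.9 km = 1490000 cm; RF denominator = ground / map = 1490000 / 4.2 ≈ 354762; RF = 1:354762

1:354762


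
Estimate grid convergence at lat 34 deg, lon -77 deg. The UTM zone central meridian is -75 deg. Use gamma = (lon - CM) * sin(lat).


gamma = (-77 - -75) * sin(34) = -2 * 0.559193 = -1.118 degrees

-1.118 degrees


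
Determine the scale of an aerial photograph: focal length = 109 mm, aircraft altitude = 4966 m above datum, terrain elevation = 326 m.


scale = f / (H - h) = 109 mm / 4640 m = 109 / 4640000 = 1:42569

1:42569


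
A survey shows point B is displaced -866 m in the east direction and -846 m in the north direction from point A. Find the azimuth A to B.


az = atan2(-866, -846) = -134.3 deg
adjusted to 0-360: 225.7 degrees

225.7 degrees


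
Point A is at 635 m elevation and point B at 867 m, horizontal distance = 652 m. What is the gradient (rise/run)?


gradient = (867 - 635) / 652 = 232 / 652 = 0.3558

0.3558


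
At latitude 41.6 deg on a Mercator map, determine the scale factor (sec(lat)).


SF = 1 / cos(41.6) = 1 / 0.747798 = 1.337

1.337


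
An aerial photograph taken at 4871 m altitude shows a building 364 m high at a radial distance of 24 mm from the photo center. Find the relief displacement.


d = h * r / H = 364 * 24 / 4871 = 1.79 mm

1.79 mm


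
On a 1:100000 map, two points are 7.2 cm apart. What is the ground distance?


ground = 7.2 cm * 100000 / 100 = 7200.0 m = 7.2 km

7.2 km


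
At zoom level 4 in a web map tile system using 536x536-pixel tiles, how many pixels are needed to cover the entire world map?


tiles per axis = 2^4 = 16
total tiles = 16^2 = 256
pixels per axis = 16 * 536 = 8576
total pixels = 8576^2 = 73547776

73547776 pixels


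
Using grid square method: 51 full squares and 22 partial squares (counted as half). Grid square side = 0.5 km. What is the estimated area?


effective squares = 51 + 22 * 0.5 = 62.0
area = 62.0 * 0.25 = 15.5 km^2

15.5 km^2


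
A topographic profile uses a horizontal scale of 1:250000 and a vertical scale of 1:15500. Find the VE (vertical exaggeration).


VE = horizontal_scale / vertical_scale = 250000 / 15500 ≈ 16.1

16.1x


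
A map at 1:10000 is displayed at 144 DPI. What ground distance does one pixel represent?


pixel_cm = 2.54 / 144 ≈ 0.017639 cm
ground = pixel_cm * 10000 / 100 = 2.54 * 10000 / (144 * 100) = 25400 / 14400 ≈ 1.76 m

1.76 m


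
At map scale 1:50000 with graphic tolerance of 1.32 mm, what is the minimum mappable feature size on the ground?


ground = 1.32 mm * 50000 / 1000 = 66.0 m

66.0 m


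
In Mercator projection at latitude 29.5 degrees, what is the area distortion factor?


area_distortion = 1/cos^2(29.5) = 1.32

1.32


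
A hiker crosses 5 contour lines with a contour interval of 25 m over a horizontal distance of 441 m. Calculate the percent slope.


elevation change = 5 * 25 = 125 m
slope = 125 / 441 * 100 = 28.3%

28.3%


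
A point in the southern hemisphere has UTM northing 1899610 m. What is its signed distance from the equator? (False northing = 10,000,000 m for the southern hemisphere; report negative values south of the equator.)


For southern: actual = 1899610 - 10000000 = -8100390 m

-8100390 m


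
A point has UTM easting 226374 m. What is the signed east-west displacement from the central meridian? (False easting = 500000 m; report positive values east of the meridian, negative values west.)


displacement = 226374 - 500000 = -273626 m

-273626 m


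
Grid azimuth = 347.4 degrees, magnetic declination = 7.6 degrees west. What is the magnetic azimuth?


magnetic azimuth = grid azimuth - declination (east +ve)
mag_az = 347.4 - -7.6 = 355.0 degrees

355.0 degrees


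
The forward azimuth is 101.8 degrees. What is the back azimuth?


back azimuth = (101.8 + 180) mod 360 = 281.8 degrees

281.8 degrees


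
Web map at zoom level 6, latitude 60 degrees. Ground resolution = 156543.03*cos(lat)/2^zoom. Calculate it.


res = 156543.03 * cos(60) / 2^6 = 156543.03 * 0.5 / 64 = 1222.99 m/pixel

1222.99 m/pixel


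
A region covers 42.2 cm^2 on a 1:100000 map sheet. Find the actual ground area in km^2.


ground_area = 42.2 * (100000/100)^2 = 42200000.0 m^2 = 42.2 km^2

42.2 km^2


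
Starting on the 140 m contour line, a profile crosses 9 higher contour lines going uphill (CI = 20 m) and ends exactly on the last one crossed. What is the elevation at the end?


elevation = 140 + 9 * 20 = 320 m

320 m


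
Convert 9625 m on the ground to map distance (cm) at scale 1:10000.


map_cm = 9625 * 100 / 10000 = 96.25 cm

96.25 cm


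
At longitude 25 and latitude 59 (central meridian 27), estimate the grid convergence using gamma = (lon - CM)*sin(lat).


gamma = (25 - 27) * sin(59) = -2 * 0.857167 = -1.714 degrees

-1.714 degrees


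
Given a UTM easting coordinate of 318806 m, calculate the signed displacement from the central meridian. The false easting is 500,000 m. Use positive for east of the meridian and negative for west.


displacement = 318806 - 500000 = -181194 m

-181194 m


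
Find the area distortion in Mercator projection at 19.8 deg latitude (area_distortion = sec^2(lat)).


area_distortion = 1/cos^2(19.8) = 1.13

1.13


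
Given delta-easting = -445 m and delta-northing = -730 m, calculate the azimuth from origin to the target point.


az = atan2(-445, -730) = -148.6 deg
adjusted to 0-360: 211.4 degrees

211.4 degrees


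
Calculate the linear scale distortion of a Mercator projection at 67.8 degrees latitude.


SF = 1 / cos(67.8) = 1 / 0.377841 = 2.647

2.647


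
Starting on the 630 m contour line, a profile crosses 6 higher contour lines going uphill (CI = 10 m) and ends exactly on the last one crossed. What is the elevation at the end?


elevation = 630 + 6 * 10 = 690 m

690 m


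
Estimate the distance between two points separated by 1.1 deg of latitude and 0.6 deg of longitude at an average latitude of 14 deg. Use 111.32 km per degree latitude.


dlat_km = 1.1 * 111.32 = 122.452
dlon_km = 0.6 * 111.32 * cos(14) ≈ 64.808
dist = sqrt(122.452^2 + 64.808^2) ≈ 138.5 km

138.5 km


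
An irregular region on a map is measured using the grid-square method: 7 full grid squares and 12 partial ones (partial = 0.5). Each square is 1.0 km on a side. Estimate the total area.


effective squares = 7 + 12 * 0.5 = 13.0
area = 13.0 * 1.0 = 13.0 km^2

13.0 km^2


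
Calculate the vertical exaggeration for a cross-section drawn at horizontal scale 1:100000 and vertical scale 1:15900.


VE = horizontal_scale / vertical_scale = 100000 / 15900 ≈ 6.3

6.3x


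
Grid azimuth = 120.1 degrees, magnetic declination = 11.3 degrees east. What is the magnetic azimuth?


magnetic azimuth = grid azimuth - declination (east +ve)
mag_az = 120.1 - 11.3 = 108.8 degrees

108.8 degrees


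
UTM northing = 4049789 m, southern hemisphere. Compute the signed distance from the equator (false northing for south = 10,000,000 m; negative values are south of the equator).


For southern: actual = 4049789 - 10000000 = -5950211 m

-5950211 m


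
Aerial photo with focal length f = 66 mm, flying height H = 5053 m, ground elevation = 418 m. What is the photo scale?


scale = f / (H - h) = 66 mm / 4635 m = 66 / 4635000 = 1:70227

1:70227


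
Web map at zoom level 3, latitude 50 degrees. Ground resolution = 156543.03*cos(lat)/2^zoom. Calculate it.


res = 156543.03 * cos(50) / 2^3 = 156543.03 * 0.64278761 / 8 = 12577.99 m/pixel

12577.99 m/pixel


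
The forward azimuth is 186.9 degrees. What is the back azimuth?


back azimuth = (186.9 + 180) mod 360 = 6.9 degrees

6.9 degrees


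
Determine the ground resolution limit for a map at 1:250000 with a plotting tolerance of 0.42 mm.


ground = 0.42 mm * 250000 / 1000 = 105.0 m

105.0 m


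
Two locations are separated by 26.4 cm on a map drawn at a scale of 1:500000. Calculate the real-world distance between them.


ground = 26.4 cm * 500000 / 100 = 132000.0 m = 132.0 km

132.0 km


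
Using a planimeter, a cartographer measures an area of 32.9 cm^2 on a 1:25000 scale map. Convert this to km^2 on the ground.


ground_area = 32.9 * (25000/100)^2 = 2056250.0 m^2 = 2.05625 km^2 ≈ 2.056 km^2

2.056 km^2


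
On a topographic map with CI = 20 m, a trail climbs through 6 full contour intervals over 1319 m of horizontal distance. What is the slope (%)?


elevation change = 6 * 20 = 120 m
slope = 120 / 1319 * 100 = 9.1%

9.1%
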